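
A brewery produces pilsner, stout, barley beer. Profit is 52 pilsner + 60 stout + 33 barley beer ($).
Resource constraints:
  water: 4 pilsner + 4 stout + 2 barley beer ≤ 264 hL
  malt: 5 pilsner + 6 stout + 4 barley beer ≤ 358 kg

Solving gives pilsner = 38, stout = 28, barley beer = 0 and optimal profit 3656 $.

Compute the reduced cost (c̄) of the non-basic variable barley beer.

Both water and malt are binding at x*.
From A_Bᵀ y = c: 4·y_water + 5·y_malt = 52; 4·y_water + 6·y_malt = 60.
Solving: y_water = 3, y_malt = 8.
Reduced cost of barley beer: c₃ − yᵀa₃ = 33 − (3·2 + 8·4) = 33 − 38 = -5.

-5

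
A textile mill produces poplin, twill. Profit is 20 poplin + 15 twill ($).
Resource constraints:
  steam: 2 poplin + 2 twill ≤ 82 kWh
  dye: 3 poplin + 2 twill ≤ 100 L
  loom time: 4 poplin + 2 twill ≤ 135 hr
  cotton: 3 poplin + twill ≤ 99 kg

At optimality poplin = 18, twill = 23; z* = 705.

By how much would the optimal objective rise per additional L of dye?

5

At the optimum: steam uses 82 of 82 (binding); dye uses 100 of 100 (binding); loom time uses 118 of 135 (slack = 17); cotton uses 77 of 99 (slack = 22).
Slack constraints have shadow price 0 (complementary slackness).
From A_Bᵀ y = c: 2·y_steam + 3·y_dye = 20; 2·y_steam + 2·y_dye = 15.
Solving: y_steam = 2.5, y_dye = 5.
Shadow price of dye = 5.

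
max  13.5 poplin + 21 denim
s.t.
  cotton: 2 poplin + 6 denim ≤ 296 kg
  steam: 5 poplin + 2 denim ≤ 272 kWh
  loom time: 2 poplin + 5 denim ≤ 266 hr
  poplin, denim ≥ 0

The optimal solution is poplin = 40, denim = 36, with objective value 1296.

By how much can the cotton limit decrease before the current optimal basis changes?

Binding constraints: cotton, steam. The basis is B = [[2,6],[5,2]] with det -26.
Per unit decrease in cotton, x* moves by d = (0.0769, -0.1923).
The basis stays optimal until denim reaches 0; allowable decrease = 187.2 kg.

187.2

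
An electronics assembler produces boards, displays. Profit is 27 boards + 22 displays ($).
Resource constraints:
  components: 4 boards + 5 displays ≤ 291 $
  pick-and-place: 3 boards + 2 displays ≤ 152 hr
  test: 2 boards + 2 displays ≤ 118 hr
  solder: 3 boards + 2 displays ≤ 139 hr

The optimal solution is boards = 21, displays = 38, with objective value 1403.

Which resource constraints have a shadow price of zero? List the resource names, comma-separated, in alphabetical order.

components: 274/291 (slack 17)
pick-and-place: 139/152 (slack 13)
test: 118/118 (binding)
solder: 139/139 (binding)
By complementary slackness, a constraint with positive slack has shadow price 0 → components, pick-and-place.

components, pick-and-place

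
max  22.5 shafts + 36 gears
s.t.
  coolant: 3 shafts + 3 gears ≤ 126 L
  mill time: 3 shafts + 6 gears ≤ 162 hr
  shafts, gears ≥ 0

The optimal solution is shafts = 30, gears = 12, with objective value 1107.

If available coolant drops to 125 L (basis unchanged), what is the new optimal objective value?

1104

Both coolant and mill time are binding at x*.
From A_Bᵀ y = c: 3·y_coolant + 3·y_mill time = 22.5; 3·y_coolant + 6·y_mill time = 36.
This yields shadow prices y_coolant = 3, y_mill time = 4.5.
Δz = y_coolant·Δb = 3 × (-1) = -3, so new z* = 1107 − 3 = 1104.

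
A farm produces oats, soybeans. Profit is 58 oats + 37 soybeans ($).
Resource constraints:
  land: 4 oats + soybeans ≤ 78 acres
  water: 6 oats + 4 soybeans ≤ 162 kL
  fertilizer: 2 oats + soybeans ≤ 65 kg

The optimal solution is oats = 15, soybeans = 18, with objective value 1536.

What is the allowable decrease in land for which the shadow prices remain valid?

37.5

Binding constraints: land, water. The basis is B = [[4,1],[6,4]] with det 10.
Per unit decrease in land, x* moves by d = (-0.4, 0.6).
The basis stays optimal until oats reaches 0; allowable decrease = 37.5 acres.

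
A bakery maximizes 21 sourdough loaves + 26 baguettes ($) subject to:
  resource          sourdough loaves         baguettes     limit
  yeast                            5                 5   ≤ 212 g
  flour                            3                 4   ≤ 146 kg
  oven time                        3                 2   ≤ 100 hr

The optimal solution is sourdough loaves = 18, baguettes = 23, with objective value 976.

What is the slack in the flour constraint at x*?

flour used = 3·18 + 4·23 = 146; slack = 146 − 146 = 0.

0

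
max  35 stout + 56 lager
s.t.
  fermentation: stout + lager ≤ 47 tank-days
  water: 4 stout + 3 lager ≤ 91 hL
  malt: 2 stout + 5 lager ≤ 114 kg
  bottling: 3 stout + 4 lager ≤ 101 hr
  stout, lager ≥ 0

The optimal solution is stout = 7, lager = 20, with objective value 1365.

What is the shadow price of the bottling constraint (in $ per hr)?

9

Check each constraint at x*: fermentation 27/47 (slack 20); water 88/91 (slack 3); malt 114/114 (tight); bottling 101/101 (tight).
By complementary slackness, y = 0 for the non-binding constraints.
The binding rows give the dual system: 2·y_malt + 3·y_bottling = 35 and 5·y_malt + 4·y_bottling = 56.
This yields shadow prices y_malt = 4, y_bottling = 9.
Shadow price of bottling = 9.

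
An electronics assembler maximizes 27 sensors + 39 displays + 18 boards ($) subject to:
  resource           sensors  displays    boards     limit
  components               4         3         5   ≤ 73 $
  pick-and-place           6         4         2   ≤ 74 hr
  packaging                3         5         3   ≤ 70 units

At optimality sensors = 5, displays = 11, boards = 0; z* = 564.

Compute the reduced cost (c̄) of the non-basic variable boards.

Binding: pick-and-place and packaging. Non-binding: components (20 unused).
Since components is not tight, its dual is 0.
The binding rows give the dual system: 6·y_pick-and-place + 3·y_packaging = 27 and 4·y_pick-and-place + 5·y_packaging = 39.
→ y_pick-and-place = 1 and y_packaging = 7.
Reduced cost of boards: c₃ − yᵀa₃ = 18 − (1·2 + 7·3) = 18 − 23 = -5.

-5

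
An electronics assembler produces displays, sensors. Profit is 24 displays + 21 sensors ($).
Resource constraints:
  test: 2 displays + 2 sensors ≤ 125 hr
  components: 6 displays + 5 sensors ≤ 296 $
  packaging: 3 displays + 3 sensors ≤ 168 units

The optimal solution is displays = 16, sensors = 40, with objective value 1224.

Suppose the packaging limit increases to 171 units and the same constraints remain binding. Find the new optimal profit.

1230

At the optimum: test uses 112 of 125 (slack = 13); components uses 296 of 296 (binding); packaging uses 168 of 168 (binding).
By complementary slackness, y = 0 for the non-binding constraint.
Dual feasibility on the basic columns requires 6·y_components + 3·y_packaging = 24, 5·y_components + 3·y_packaging = 21.
This yields shadow prices y_components = 3, y_packaging = 2.
Δz = y_packaging·Δb = 2 × (3) = 6, so new z* = 1224 + 6 = 1230.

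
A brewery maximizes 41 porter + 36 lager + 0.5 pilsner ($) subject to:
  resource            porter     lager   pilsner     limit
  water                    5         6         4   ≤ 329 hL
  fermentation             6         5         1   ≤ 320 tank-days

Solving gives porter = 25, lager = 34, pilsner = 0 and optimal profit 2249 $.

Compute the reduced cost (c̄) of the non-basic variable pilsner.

-9.5

Check each constraint at x*: water 329/329 (tight); fermentation 320/320 (tight).
Dual feasibility on the basic columns requires 5·y_water + 6·y_fermentation = 41, 6·y_water + 5·y_fermentation = 36.
→ y_water = 1 and y_fermentation = 6.
Reduced cost of pilsner: c₃ − yᵀa₃ = 0.5 − (1·4 + 6·1) = 0.5 − 10 = -9.5.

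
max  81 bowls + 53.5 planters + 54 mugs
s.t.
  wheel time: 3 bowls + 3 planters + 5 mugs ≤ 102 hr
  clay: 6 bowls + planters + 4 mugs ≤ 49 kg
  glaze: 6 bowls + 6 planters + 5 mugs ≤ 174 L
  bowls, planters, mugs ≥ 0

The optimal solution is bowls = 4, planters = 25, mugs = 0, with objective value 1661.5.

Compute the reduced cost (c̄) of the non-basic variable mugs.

-8

Check each constraint at x*: wheel time 87/102 (slack 15); clay 49/49 (tight); glaze 174/174 (tight).
By complementary slackness, y = 0 for the non-binding constraint.
Dual feasibility on the basic columns requires 6·y_clay + 6·y_glaze = 81, 1·y_clay + 6·y_glaze = 53.5.
→ y_clay = 5.5 and y_glaze = 8.
Reduced cost of mugs: c₃ − yᵀa₃ = 54 − (5.5·4 + 8·5) = 54 − 62 = -8.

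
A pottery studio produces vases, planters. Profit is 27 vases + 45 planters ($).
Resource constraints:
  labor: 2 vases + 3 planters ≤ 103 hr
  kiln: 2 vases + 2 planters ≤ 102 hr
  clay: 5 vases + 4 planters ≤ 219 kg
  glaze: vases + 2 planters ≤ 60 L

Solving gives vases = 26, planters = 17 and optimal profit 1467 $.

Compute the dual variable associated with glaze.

9

Check each constraint at x*: labor 103/103 (tight); kiln 86/102 (slack 16); clay 198/219 (slack 21); glaze 60/60 (tight).
Slack constraints have shadow price 0 (complementary slackness).
The binding rows give the dual system: 2·y_labor + 1·y_glaze = 27 and 3·y_labor + 2·y_glaze = 45.
Solving: y_labor = 9, y_glaze = 9.
Shadow price of glaze = 9.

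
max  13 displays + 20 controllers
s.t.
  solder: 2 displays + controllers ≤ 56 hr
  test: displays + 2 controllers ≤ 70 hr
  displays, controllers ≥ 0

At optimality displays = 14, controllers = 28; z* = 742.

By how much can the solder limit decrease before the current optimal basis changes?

Binding constraints: solder, test. The basis is B = [[2,1],[1,2]] with det 3.
Per unit decrease in solder, x* moves by d = (-0.6667, 0.3333).
The basis stays optimal until displays reaches 0; allowable decrease = 21 hr.

21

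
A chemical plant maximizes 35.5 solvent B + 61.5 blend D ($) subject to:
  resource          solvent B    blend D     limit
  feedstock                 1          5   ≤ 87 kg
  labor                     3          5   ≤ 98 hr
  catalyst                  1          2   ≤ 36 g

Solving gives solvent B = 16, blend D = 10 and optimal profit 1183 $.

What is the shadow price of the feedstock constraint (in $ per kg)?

Binding: labor and catalyst. Non-binding: feedstock (21 unused).
Slack constraints have shadow price 0 (complementary slackness).
From A_Bᵀ y = c: 3·y_labor + 1·y_catalyst = 35.5; 5·y_labor + 2·y_catalyst = 61.5.
Solving: y_labor = 9.5, y_catalyst = 7.
Shadow price of feedstock = 0.

0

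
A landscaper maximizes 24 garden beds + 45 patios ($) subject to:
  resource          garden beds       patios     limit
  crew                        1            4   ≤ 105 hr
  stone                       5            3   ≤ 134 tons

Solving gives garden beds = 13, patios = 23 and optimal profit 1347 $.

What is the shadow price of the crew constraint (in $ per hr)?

9

At the optimum: crew uses 105 of 105 (binding); stone uses 134 of 134 (binding).
Dual feasibility on the basic columns requires 1·y_crew + 5·y_stone = 24, 4·y_crew + 3·y_stone = 45.
This yields shadow prices y_crew = 9, y_stone = 3.
Shadow price of crew = 9.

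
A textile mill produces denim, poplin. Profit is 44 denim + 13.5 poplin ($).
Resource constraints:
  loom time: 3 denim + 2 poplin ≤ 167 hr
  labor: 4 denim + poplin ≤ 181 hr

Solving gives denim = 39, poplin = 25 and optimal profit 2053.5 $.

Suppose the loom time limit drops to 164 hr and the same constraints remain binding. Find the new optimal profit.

At the optimum: loom time uses 167 of 167 (binding); labor uses 181 of 181 (binding).
From A_Bᵀ y = c: 3·y_loom time + 4·y_labor = 44; 2·y_loom time + 1·y_labor = 13.5.
This yields shadow prices y_loom time = 2, y_labor = 9.5.
Δz = y_loom time·Δb = 2 × (-3) = -6, so new z* = 2053.5 − 6 = 2047.5.

2047.5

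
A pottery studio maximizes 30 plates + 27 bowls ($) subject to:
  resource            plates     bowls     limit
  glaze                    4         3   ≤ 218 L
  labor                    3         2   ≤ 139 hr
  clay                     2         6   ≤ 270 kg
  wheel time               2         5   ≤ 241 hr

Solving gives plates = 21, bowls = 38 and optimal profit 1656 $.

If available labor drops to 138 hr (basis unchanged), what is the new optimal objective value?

Binding: labor and clay. Non-binding: glaze (20 unused), wheel time (9 unused).
Since glaze, wheel time are not tight, their duals are 0.
The binding rows give the dual system: 3·y_labor + 2·y_clay = 30 and 2·y_labor + 6·y_clay = 27.
This yields shadow prices y_labor = 9, y_clay = 1.5.
Δz = y_labor·Δb = 9 × (-1) = -9, so new z* = 1656 − 9 = 1647.

1647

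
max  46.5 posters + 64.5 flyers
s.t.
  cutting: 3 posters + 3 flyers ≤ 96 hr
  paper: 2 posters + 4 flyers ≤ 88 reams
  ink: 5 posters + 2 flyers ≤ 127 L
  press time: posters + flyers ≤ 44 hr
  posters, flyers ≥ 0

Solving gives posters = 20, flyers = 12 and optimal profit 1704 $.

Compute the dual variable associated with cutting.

9.5

Check each constraint at x*: cutting 96/96 (tight); paper 88/88 (tight); ink 124/127 (slack 3); press time 32/44 (slack 12).
Since ink, press time are not tight, their duals are 0.
From A_Bᵀ y = c: 3·y_cutting + 2·y_paper = 46.5; 3·y_cutting + 4·y_paper = 64.5.
This yields shadow prices y_cutting = 9.5, y_paper = 9.
Shadow price of cutting = 9.5.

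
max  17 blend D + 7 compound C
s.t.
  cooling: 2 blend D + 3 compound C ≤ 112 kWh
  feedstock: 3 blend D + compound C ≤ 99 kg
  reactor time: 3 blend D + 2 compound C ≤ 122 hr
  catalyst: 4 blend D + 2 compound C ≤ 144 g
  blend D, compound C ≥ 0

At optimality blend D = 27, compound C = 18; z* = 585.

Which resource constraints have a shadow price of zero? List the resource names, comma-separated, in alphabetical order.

cooling, reactor time

cooling: 108/112 (slack 4)
feedstock: 99/99 (binding)
reactor time: 117/122 (slack 5)
catalyst: 144/144 (binding)
By complementary slackness, a constraint with positive slack has shadow price 0 → cooling, reactor time.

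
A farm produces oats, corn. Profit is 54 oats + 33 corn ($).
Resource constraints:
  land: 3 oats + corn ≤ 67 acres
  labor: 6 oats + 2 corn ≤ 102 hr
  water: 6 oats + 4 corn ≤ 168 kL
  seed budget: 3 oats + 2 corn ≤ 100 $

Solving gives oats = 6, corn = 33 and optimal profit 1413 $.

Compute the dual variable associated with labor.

Check each constraint at x*: land 51/67 (slack 16); labor 102/102 (tight); water 168/168 (tight); seed budget 84/100 (slack 16).
Slack constraints have shadow price 0 (complementary slackness).
The binding rows give the dual system: 6·y_labor + 6·y_water = 54 and 2·y_labor + 4·y_water = 33.
Solving: y_labor = 1.5, y_water = 7.5.
Shadow price of labor = 1.5.

1.5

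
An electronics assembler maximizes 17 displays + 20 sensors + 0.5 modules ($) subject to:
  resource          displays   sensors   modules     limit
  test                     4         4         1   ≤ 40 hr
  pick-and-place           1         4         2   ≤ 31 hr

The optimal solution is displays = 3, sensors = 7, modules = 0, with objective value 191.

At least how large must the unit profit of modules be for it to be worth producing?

Both test and pick-and-place are binding at x*.
From A_Bᵀ y = c: 4·y_test + 1·y_pick-and-place = 17; 4·y_test + 4·y_pick-and-place = 20.
This yields shadow prices y_test = 4, y_pick-and-place = 1.
modules enters the basis when its profit ≥ yᵀa₃ = 4·1 + 1·2 = 6.

6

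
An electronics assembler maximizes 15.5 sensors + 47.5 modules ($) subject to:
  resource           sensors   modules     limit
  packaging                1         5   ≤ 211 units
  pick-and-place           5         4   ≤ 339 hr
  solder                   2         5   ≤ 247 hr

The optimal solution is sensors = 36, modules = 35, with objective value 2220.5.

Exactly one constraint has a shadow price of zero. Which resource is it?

packaging: 211/211 (binding)
pick-and-place: 320/339 (slack 19)
solder: 247/247 (binding)
By complementary slackness, a constraint with positive slack has shadow price 0 → pick-and-place.

pick-and-place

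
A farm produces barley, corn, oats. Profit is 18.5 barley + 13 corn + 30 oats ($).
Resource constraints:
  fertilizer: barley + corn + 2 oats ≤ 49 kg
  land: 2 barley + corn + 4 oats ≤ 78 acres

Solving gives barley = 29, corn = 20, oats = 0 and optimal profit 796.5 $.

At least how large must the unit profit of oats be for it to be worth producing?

Both fertilizer and land are binding at x*.
Dual feasibility on the basic columns requires 1·y_fertilizer + 2·y_land = 18.5, 1·y_fertilizer + 1·y_land = 13.
Solving: y_fertilizer = 7.5, y_land = 5.5.
oats enters the basis when its profit ≥ yᵀa₃ = 7.5·2 + 5.5·4 = 37.

37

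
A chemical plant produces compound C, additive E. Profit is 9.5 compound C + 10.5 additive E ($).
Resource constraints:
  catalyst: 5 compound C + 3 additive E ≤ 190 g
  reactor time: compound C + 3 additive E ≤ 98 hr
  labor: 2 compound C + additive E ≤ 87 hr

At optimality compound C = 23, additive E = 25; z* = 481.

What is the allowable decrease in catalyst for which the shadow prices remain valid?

92

Binding constraints: catalyst, reactor time. The basis is B = [[5,3],[1,3]] with det 12.
Per unit decrease in catalyst, x* moves by d = (-0.25, 0.0833).
The basis stays optimal until compound C reaches 0; allowable decrease = 92 g.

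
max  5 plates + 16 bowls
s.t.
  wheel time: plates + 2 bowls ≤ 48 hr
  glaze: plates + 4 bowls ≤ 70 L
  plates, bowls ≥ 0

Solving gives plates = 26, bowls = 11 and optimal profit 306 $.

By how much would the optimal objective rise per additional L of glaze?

3

Both wheel time and glaze are binding at x*.
The binding rows give the dual system: 1·y_wheel time + 1·y_glaze = 5 and 2·y_wheel time + 4·y_glaze = 16.
Solving: y_wheel time = 2, y_glaze = 3.
Shadow price of glaze = 3.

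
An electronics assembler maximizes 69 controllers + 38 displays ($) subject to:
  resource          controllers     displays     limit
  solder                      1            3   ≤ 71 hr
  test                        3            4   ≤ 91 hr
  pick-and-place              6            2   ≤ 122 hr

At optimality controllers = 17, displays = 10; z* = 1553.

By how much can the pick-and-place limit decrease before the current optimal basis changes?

76.5

Binding constraints: test, pick-and-place. The basis is B = [[3,4],[6,2]] with det -18.
Per unit decrease in pick-and-place, x* moves by d = (-0.2222, 0.1667).
The basis stays optimal until controllers reaches 0; allowable decrease = 76.5 hr.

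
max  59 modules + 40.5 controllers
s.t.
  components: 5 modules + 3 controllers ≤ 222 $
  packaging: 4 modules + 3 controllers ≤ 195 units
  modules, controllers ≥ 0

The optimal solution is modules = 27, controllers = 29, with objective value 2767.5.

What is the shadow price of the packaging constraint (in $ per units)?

8.5

Both components and packaging are binding at x*.
The binding rows give the dual system: 5·y_components + 4·y_packaging = 59 and 3·y_components + 3·y_packaging = 40.5.
→ y_components = 5 and y_packaging = 8.5.
Shadow price of packaging = 8.5.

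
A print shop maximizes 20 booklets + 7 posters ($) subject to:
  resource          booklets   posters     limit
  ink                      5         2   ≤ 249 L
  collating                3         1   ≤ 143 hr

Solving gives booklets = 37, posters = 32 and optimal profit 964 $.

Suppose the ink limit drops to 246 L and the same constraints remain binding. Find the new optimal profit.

At the optimum: ink uses 249 of 249 (binding); collating uses 143 of 143 (binding).
Dual feasibility on the basic columns requires 5·y_ink + 3·y_collating = 20, 2·y_ink + 1·y_collating = 7.
Solving: y_ink = 1, y_collating = 5.
Δz = y_ink·Δb = 1 × (-3) = -3, so new z* = 964 − 3 = 961.

961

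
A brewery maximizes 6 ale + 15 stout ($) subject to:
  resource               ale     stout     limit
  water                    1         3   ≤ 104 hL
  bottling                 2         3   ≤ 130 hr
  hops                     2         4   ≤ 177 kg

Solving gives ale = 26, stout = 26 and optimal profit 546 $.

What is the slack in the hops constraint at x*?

21

hops used = 2·26 + 4·26 = 156; slack = 177 − 156 = 21.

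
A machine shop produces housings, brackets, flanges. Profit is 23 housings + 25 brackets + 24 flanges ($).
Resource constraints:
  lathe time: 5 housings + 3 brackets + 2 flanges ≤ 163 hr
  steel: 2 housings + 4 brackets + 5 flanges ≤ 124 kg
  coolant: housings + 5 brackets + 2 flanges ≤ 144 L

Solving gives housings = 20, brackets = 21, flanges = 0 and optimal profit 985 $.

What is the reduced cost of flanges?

-2

At the optimum: lathe time uses 163 of 163 (binding); steel uses 124 of 124 (binding); coolant uses 125 of 144 (slack = 19).
By complementary slackness, y = 0 for the non-binding constraint.
Dual feasibility on the basic columns requires 5·y_lathe time + 2·y_steel = 23, 3·y_lathe time + 4·y_steel = 25.
This yields shadow prices y_lathe time = 3, y_steel = 4.
Reduced cost of flanges: c₃ − yᵀa₃ = 24 − (3·2 + 4·5) = 24 − 26 = -2.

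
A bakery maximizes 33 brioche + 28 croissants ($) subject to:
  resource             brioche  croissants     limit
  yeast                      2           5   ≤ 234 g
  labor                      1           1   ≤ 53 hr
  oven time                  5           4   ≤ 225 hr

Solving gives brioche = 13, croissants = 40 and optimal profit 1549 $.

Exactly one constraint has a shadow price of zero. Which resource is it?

yeast: 226/234 (slack 8)
labor: 53/53 (binding)
oven time: 225/225 (binding)
By complementary slackness, a constraint with positive slack has shadow price 0 → yeast.

yeast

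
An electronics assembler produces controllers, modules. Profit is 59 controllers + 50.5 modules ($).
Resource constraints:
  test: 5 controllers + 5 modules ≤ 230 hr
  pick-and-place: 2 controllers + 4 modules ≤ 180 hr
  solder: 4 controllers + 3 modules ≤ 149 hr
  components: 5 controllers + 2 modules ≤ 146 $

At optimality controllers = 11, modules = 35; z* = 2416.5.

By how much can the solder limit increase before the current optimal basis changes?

Binding constraints: test, solder. The basis is B = [[5,5],[4,3]] with det -5.
Per unit increase in solder, x* moves by d = (1, -1).
The basis stays optimal until components becomes binding; allowable increase = 7 hr.

7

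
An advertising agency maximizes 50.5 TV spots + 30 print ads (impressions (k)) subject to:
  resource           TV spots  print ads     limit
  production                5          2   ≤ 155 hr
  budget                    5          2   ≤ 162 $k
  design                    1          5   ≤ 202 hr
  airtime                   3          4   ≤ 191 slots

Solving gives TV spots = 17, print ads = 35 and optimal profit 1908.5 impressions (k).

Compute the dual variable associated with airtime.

At the optimum: production uses 155 of 155 (binding); budget uses 155 of 162 (slack = 7); design uses 192 of 202 (slack = 10); airtime uses 191 of 191 (binding).
Slack constraints have shadow price 0 (complementary slackness).
From A_Bᵀ y = c: 5·y_production + 3·y_airtime = 50.5; 2·y_production + 4·y_airtime = 30.
Solving: y_production = 8, y_airtime = 3.5.
Shadow price of airtime = 3.5.

3.5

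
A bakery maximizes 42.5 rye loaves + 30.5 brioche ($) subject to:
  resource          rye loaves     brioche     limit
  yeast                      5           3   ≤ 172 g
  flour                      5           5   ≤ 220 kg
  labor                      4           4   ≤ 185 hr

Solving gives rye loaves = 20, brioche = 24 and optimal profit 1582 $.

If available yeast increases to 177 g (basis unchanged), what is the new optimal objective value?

1612

Check each constraint at x*: yeast 172/172 (tight); flour 220/220 (tight); labor 176/185 (slack 9).
Slack constraints have shadow price 0 (complementary slackness).
The binding rows give the dual system: 5·y_yeast + 5·y_flour = 42.5 and 3·y_yeast + 5·y_flour = 30.5.
This yields shadow prices y_yeast = 6, y_flour = 2.5.
Δz = y_yeast·Δb = 6 × (5) = 30, so new z* = 1582 + 30 = 1612.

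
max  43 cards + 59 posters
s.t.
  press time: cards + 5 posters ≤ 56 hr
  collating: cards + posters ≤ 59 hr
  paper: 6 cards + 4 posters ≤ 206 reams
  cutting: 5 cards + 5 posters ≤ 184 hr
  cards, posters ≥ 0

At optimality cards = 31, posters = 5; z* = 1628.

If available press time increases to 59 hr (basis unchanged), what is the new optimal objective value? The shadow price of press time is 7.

Δb = 3, so new z* = 1628 + (7)·(3) = 1628 + 21 = 1649.

1649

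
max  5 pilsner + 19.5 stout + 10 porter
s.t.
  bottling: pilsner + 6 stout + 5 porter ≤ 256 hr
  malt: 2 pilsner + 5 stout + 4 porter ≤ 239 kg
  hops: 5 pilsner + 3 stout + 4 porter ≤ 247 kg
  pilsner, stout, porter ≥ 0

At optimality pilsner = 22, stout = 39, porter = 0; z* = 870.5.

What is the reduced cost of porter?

-6

Binding: bottling and malt. Non-binding: hops (20 unused).
Since hops is not tight, its dual is 0.
From A_Bᵀ y = c: 1·y_bottling + 2·y_malt = 5; 6·y_bottling + 5·y_malt = 19.5.
→ y_bottling = 2 and y_malt = 1.5.
Reduced cost of porter: c₃ − yᵀa₃ = 10 − (2·5 + 1.5·4) = 10 − 16 = -6.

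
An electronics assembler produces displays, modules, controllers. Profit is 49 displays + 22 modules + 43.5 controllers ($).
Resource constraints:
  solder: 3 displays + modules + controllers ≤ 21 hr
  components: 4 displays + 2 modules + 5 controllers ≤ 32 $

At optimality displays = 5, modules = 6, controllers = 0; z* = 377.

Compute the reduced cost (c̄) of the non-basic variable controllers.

-4

Check each constraint at x*: solder 21/21 (tight); components 32/32 (tight).
The binding rows give the dual system: 3·y_solder + 4·y_components = 49 and 1·y_solder + 2·y_components = 22.
This yields shadow prices y_solder = 5, y_components = 8.5.
Reduced cost of controllers: c₃ − yᵀa₃ = 43.5 − (5·1 + 8.5·5) = 43.5 − 47.5 = -4.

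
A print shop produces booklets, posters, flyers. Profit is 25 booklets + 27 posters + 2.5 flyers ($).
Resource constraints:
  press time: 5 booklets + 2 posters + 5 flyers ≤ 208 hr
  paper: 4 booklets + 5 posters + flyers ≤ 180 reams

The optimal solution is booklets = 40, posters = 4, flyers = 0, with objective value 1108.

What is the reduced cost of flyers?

Both press time and paper are binding at x*.
From A_Bᵀ y = c: 5·y_press time + 4·y_paper = 25; 2·y_press time + 5·y_paper = 27.
Solving: y_press time = 1, y_paper = 5.
Reduced cost of flyers: c₃ − yᵀa₃ = 2.5 − (1·5 + 5·1) = 2.5 − 10 = -7.5.

-7.5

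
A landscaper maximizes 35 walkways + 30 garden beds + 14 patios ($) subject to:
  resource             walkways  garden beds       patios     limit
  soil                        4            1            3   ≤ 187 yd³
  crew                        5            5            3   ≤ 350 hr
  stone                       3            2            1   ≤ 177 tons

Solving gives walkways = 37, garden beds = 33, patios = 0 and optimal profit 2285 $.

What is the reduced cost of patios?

-3

Check each constraint at x*: soil 181/187 (slack 6); crew 350/350 (tight); stone 177/177 (tight).
By complementary slackness, y = 0 for the non-binding constraint.
The binding rows give the dual system: 5·y_crew + 3·y_stone = 35 and 5·y_crew + 2·y_stone = 30.
This yields shadow prices y_crew = 4, y_stone = 5.
Reduced cost of patios: c₃ − yᵀa₃ = 14 − (4·3 + 5·1) = 14 − 17 = -3.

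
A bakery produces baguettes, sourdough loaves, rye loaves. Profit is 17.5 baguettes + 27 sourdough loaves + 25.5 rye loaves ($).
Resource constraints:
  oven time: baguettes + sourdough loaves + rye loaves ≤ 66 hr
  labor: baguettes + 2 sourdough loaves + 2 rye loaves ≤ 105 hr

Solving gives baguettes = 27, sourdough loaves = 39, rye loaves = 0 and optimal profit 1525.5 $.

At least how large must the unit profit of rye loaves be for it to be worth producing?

Both oven time and labor are binding at x*.
The binding rows give the dual system: 1·y_oven time + 1·y_labor = 17.5 and 1·y_oven time + 2·y_labor = 27.
→ y_oven time = 8 and y_labor = 9.5.
rye loaves enters the basis when its profit ≥ yᵀa₃ = 8·1 + 9.5·2 = 27.

27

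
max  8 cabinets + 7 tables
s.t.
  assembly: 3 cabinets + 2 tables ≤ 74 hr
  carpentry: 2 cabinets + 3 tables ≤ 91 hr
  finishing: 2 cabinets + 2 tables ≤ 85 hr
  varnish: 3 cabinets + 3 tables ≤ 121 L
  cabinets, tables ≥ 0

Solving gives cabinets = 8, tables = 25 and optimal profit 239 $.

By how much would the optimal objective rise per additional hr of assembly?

Check each constraint at x*: assembly 74/74 (tight); carpentry 91/91 (tight); finishing 66/85 (slack 19); varnish 99/121 (slack 22).
By complementary slackness, y = 0 for the non-binding constraints.
The binding rows give the dual system: 3·y_assembly + 2·y_carpentry = 8 and 2·y_assembly + 3·y_carpentry = 7.
Solving: y_assembly = 2, y_carpentry = 1.
Shadow price of assembly = 2.

2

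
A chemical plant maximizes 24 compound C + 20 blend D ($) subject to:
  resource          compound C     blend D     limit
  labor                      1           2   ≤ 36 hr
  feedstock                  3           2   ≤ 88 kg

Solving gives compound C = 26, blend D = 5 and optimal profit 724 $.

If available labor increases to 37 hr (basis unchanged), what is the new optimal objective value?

Check each constraint at x*: labor 36/36 (tight); feedstock 88/88 (tight).
The binding rows give the dual system: 1·y_labor + 3·y_feedstock = 24 and 2·y_labor + 2·y_feedstock = 20.
→ y_labor = 3 and y_feedstock = 7.
Δz = y_labor·Δb = 3 × (1) = 3, so new z* = 724 + 3 = 727.

727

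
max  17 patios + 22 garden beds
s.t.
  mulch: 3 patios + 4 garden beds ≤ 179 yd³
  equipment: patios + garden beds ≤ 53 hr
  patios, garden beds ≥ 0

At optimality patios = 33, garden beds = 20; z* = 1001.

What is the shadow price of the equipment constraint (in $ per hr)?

2

Both mulch and equipment are binding at x*.
The binding rows give the dual system: 3·y_mulch + 1·y_equipment = 17 and 4·y_mulch + 1·y_equipment = 22.
Solving: y_mulch = 5, y_equipment = 2.
Shadow price of equipment = 2.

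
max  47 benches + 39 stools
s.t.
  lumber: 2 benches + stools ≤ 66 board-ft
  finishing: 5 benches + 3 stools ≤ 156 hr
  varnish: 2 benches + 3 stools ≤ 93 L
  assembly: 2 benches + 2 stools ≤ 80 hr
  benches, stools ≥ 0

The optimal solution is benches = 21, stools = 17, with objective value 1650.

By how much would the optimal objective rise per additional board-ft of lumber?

Check each constraint at x*: lumber 59/66 (slack 7); finishing 156/156 (tight); varnish 93/93 (tight); assembly 76/80 (slack 4).
Since lumber, assembly are not tight, their duals are 0.
From A_Bᵀ y = c: 5·y_finishing + 2·y_varnish = 47; 3·y_finishing + 3·y_varnish = 39.
→ y_finishing = 7 and y_varnish = 6.
Shadow price of lumber = 0.

0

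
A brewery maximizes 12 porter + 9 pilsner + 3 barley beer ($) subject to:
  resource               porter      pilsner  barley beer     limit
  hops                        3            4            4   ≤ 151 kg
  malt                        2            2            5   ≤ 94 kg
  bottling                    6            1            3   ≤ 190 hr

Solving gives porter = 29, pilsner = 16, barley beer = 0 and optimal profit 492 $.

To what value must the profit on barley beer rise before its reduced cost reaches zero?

11

Binding: hops and bottling. Non-binding: malt (4 unused).
By complementary slackness, y = 0 for the non-binding constraint.
Dual feasibility on the basic columns requires 3·y_hops + 6·y_bottling = 12, 4·y_hops + 1·y_bottling = 9.
Solving: y_hops = 2, y_bottling = 1.
barley beer enters the basis when its profit ≥ yᵀa₃ = 2·4 + 1·3 = 11.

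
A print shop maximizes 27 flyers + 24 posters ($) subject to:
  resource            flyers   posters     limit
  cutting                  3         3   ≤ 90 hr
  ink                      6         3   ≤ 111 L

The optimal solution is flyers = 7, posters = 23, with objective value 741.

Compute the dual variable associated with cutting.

Check each constraint at x*: cutting 90/90 (tight); ink 111/111 (tight).
Dual feasibility on the basic columns requires 3·y_cutting + 6·y_ink = 27, 3·y_cutting + 3·y_ink = 24.
→ y_cutting = 7 and y_ink = 1.
Shadow price of cutting = 7.

7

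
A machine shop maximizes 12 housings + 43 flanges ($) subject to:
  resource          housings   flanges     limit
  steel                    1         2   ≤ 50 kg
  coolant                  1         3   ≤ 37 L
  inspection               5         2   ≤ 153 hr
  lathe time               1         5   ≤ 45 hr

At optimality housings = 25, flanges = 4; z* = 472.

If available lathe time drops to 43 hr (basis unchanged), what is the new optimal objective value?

465

At the optimum: steel uses 33 of 50 (slack = 17); coolant uses 37 of 37 (binding); inspection uses 133 of 153 (slack = 20); lathe time uses 45 of 45 (binding).
Since steel, inspection are not tight, their duals are 0.
From A_Bᵀ y = c: 1·y_coolant + 1·y_lathe time = 12; 3·y_coolant + 5·y_lathe time = 43.
This yields shadow prices y_coolant = 8.5, y_lathe time = 3.5.
Δz = y_lathe time·Δb = 3.5 × (-2) = -7, so new z* = 472 − 7 = 465.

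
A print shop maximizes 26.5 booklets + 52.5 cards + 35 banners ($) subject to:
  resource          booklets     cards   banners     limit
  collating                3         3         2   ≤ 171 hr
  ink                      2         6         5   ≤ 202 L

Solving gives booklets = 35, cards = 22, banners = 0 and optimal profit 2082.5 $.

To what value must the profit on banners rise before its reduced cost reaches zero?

Check each constraint at x*: collating 171/171 (tight); ink 202/202 (tight).
The binding rows give the dual system: 3·y_collating + 2·y_ink = 26.5 and 3·y_collating + 6·y_ink = 52.5.
This yields shadow prices y_collating = 4.5, y_ink = 6.5.
banners enters the basis when its profit ≥ yᵀa₃ = 4.5·2 + 6.5·5 = 41.5.

41.5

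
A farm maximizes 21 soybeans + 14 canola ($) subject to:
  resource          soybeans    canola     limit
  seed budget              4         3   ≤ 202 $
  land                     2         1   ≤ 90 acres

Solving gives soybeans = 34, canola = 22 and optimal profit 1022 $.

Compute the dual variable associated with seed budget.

3.5

Check each constraint at x*: seed budget 202/202 (tight); land 90/90 (tight).
From A_Bᵀ y = c: 4·y_seed budget + 2·y_land = 21; 3·y_seed budget + 1·y_land = 14.
Solving: y_seed budget = 3.5, y_land = 3.5.
Shadow price of seed budget = 3.5.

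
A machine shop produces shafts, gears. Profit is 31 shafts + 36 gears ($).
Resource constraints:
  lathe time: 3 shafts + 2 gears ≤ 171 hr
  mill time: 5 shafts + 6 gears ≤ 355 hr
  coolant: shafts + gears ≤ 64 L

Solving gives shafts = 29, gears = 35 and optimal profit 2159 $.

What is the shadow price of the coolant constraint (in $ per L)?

Binding: mill time and coolant. Non-binding: lathe time (14 unused).
Slack constraints have shadow price 0 (complementary slackness).
From A_Bᵀ y = c: 5·y_mill time + 1·y_coolant = 31; 6·y_mill time + 1·y_coolant = 36.
This yields shadow prices y_mill time = 5, y_coolant = 6.
Shadow price of coolant = 6.

6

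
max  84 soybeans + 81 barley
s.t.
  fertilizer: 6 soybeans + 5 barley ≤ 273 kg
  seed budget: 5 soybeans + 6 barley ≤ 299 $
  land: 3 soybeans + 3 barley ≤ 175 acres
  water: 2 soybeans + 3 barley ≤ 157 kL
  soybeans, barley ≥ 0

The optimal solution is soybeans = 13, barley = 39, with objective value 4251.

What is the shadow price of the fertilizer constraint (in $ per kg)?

9

Check each constraint at x*: fertilizer 273/273 (tight); seed budget 299/299 (tight); land 156/175 (slack 19); water 143/157 (slack 14).
Slack constraints have shadow price 0 (complementary slackness).
Dual feasibility on the basic columns requires 6·y_fertilizer + 5·y_seed budget = 84, 5·y_fertilizer + 6·y_seed budget = 81.
→ y_fertilizer = 9 and y_seed budget = 6.
Shadow price of fertilizer = 9.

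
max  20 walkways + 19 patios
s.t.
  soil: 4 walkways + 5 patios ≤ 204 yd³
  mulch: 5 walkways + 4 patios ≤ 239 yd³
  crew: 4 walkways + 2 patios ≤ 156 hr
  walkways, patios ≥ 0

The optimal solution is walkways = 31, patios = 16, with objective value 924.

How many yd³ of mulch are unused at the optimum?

20

mulch used = 5·31 + 4·16 = 219; slack = 239 − 219 = 20.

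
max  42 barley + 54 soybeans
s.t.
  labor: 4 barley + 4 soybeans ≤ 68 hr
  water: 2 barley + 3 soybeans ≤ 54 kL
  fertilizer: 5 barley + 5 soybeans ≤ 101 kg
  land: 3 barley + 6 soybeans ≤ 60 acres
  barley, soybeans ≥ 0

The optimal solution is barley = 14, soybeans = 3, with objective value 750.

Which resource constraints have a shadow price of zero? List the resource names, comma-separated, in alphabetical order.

fertilizer, water

labor: 68/68 (binding)
water: 37/54 (slack 17)
fertilizer: 85/101 (slack 16)
land: 60/60 (binding)
By complementary slackness, a constraint with positive slack has shadow price 0 → fertilizer, water.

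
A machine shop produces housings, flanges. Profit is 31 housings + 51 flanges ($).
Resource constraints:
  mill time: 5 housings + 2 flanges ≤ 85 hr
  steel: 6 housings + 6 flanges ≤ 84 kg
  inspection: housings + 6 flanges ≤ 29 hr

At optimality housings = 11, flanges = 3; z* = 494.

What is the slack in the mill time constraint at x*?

24

mill time used = 5·11 + 2·3 = 61; slack = 85 − 61 = 24.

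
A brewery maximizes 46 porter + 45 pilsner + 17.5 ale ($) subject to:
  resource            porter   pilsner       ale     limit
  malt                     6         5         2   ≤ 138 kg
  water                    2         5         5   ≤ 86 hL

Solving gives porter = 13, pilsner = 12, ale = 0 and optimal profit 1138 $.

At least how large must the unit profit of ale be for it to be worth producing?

Check each constraint at x*: malt 138/138 (tight); water 86/86 (tight).
From A_Bᵀ y = c: 6·y_malt + 2·y_water = 46; 5·y_malt + 5·y_water = 45.
Solving: y_malt = 7, y_water = 2.
ale enters the basis when its profit ≥ yᵀa₃ = 7·2 + 2·5 = 24.

24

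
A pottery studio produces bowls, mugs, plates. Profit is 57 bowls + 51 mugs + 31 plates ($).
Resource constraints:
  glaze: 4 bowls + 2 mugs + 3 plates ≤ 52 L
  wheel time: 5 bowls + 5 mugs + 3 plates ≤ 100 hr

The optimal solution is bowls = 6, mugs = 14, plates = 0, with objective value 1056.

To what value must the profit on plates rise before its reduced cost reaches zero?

At the optimum: glaze uses 52 of 52 (binding); wheel time uses 100 of 100 (binding).
From A_Bᵀ y = c: 4·y_glaze + 5·y_wheel time = 57; 2·y_glaze + 5·y_wheel time = 51.
This yields shadow prices y_glaze = 3, y_wheel time = 9.
plates enters the basis when its profit ≥ yᵀa₃ = 3·3 + 9·3 = 36.

36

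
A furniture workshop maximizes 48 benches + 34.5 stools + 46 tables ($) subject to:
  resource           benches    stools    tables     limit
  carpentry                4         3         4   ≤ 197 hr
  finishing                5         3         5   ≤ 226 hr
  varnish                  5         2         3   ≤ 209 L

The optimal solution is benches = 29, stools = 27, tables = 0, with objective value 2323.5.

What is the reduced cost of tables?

-2

At the optimum: carpentry uses 197 of 197 (binding); finishing uses 226 of 226 (binding); varnish uses 199 of 209 (slack = 10).
By complementary slackness, y = 0 for the non-binding constraint.
Dual feasibility on the basic columns requires 4·y_carpentry + 5·y_finishing = 48, 3·y_carpentry + 3·y_finishing = 34.5.
→ y_carpentry = 9.5 and y_finishing = 2.
Reduced cost of tables: c₃ − yᵀa₃ = 46 − (9.5·4 + 2·5) = 46 − 48 = -2.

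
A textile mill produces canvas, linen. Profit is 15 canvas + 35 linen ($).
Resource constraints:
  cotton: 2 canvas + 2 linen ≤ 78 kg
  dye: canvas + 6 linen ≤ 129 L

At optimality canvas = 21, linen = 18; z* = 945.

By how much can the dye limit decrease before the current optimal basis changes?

Binding constraints: cotton, dye. The basis is B = [[2,2],[1,6]] with det 10.
Per unit decrease in dye, x* moves by d = (0.2, -0.2).
The basis stays optimal until linen reaches 0; allowable decrease = 90 L.

90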